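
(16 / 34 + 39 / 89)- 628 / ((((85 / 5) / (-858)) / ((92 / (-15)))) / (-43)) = 8359168.53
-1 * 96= -96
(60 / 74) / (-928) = -15 / 17168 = -0.00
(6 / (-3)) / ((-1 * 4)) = 1 / 2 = 0.50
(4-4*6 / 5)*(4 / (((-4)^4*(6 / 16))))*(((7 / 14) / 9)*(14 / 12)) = -7 / 3240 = -0.00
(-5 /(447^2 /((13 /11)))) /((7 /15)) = -325 /5128431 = -0.00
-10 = -10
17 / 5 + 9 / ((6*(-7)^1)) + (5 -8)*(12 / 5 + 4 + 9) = -3011 / 70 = -43.01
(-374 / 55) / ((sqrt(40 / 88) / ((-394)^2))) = -5278024* sqrt(55) / 25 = -1565714.94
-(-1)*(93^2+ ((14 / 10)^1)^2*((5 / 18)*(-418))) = 378964 / 45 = 8421.42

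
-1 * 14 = -14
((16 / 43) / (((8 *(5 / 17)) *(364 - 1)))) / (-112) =-0.00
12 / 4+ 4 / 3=13 / 3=4.33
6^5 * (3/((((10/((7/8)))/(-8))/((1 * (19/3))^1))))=-517104/5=-103420.80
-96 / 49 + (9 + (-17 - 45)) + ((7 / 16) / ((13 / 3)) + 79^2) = 63049157 / 10192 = 6186.14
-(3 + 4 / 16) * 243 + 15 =-3099 / 4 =-774.75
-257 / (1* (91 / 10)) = -2570 / 91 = -28.24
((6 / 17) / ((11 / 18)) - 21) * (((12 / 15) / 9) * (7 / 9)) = -35644 / 25245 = -1.41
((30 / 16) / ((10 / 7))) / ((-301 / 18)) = -27 / 344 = -0.08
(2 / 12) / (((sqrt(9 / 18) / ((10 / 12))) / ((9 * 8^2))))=80 * sqrt(2)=113.14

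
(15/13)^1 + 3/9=58/39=1.49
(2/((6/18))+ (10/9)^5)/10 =227147/295245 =0.77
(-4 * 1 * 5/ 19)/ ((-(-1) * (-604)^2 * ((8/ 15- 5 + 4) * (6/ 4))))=25/ 6065066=0.00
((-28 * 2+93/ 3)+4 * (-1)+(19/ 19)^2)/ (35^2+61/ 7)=-49/ 2159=-0.02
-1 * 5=-5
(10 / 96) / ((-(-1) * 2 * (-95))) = -0.00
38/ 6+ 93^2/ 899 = 1388/ 87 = 15.95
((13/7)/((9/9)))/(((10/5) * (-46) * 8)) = -13/5152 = -0.00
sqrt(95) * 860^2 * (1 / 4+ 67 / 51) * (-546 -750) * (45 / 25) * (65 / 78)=-38221048800 * sqrt(95) / 17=-21913688370.38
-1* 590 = -590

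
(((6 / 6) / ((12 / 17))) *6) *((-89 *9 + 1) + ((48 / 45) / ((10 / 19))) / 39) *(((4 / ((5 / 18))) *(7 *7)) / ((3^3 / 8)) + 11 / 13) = -814104484564 / 570375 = -1427314.46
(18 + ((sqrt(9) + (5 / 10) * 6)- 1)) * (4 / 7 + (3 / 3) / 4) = 529 / 28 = 18.89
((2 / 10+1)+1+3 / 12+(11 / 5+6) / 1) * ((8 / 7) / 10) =213 / 175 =1.22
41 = 41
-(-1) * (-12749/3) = -12749/3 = -4249.67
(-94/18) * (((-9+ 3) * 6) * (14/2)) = 1316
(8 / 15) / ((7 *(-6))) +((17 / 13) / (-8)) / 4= -7019 / 131040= -0.05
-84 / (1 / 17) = -1428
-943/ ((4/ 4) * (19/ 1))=-943/ 19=-49.63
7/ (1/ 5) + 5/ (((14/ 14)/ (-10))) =-15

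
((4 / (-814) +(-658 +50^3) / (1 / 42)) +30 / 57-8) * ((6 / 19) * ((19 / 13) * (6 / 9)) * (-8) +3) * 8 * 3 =6784593140640 / 100529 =67488915.05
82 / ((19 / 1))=82 / 19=4.32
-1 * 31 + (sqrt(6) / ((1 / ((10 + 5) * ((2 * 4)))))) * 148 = -31 + 17760 * sqrt(6) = 43471.94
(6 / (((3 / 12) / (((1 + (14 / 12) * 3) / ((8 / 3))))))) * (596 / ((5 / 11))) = 265518 / 5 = 53103.60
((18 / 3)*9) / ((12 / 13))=117 / 2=58.50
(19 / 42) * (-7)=-19 / 6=-3.17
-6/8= -3/4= -0.75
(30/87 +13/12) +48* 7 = 117425/348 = 337.43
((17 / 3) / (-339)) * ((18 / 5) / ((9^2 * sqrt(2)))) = -17 * sqrt(2) / 45765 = -0.00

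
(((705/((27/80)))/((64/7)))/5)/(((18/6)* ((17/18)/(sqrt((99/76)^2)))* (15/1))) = 3619/2584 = 1.40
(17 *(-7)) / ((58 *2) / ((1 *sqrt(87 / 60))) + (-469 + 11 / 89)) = 0.32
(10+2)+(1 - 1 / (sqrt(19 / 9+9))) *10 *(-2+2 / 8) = -1 / 4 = -0.25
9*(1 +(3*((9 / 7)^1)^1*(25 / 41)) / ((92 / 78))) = 355743 / 13202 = 26.95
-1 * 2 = -2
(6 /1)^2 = 36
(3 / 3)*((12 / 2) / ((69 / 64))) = 5.57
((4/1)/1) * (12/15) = 16/5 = 3.20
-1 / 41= -0.02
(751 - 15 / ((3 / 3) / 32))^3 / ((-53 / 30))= -597075330 / 53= -11265572.26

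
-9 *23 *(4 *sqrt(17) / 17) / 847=-828 *sqrt(17) / 14399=-0.24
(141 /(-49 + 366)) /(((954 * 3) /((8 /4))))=47 /151209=0.00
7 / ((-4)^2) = 0.44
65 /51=1.27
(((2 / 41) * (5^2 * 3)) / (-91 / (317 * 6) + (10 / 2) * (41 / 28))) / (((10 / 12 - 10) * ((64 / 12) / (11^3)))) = -108742095 / 7940921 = -13.69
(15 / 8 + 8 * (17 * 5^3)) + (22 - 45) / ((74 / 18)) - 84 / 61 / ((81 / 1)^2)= 671157134605 / 39488472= 16996.28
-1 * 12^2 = -144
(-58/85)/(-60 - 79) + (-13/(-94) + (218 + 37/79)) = 19180582703/87738190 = 218.61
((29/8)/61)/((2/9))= 261/976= 0.27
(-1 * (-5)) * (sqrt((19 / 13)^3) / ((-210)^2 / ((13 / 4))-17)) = 95 * sqrt(247) / 2290327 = 0.00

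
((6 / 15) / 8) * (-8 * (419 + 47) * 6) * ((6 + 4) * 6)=-67104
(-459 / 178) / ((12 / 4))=-153 / 178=-0.86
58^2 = 3364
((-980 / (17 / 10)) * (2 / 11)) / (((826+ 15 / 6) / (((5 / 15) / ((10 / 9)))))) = -11760 / 309859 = -0.04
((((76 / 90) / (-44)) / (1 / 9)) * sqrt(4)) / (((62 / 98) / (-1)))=931 / 1705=0.55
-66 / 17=-3.88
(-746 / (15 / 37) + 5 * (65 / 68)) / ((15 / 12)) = -1872061 / 1275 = -1468.28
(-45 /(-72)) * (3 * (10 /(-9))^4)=6250 /2187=2.86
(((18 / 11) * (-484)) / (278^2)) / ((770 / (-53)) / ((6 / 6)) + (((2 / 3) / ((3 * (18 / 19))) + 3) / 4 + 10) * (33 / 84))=4327344 / 4341757157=0.00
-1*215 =-215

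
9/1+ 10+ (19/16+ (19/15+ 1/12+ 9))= 2443/80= 30.54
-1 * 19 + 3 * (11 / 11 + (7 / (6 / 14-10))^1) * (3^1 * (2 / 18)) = -1255 / 67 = -18.73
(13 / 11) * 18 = 234 / 11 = 21.27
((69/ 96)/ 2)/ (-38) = -23/ 2432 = -0.01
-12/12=-1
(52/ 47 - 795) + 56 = -34681/ 47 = -737.89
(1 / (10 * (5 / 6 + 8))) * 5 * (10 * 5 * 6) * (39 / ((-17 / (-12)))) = 421200 / 901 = 467.48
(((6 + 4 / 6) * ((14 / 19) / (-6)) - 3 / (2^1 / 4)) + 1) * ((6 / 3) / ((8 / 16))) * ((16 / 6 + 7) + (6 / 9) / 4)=-117410 / 513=-228.87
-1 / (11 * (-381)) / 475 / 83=1 / 165230175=0.00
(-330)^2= 108900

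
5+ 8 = 13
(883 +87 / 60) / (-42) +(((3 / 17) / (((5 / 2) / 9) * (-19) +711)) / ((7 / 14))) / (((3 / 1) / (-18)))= -545785937 / 25914120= -21.06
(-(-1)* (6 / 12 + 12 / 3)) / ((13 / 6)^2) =162 / 169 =0.96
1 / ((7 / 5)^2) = 25 / 49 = 0.51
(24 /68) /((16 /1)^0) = 6 /17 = 0.35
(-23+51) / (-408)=-7 / 102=-0.07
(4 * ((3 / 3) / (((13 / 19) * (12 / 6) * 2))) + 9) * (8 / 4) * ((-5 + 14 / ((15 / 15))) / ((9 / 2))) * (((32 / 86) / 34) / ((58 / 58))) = 256 / 559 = 0.46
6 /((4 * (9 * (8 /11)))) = 11 /48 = 0.23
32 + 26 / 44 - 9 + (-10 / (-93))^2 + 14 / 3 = 5378995 / 190278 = 28.27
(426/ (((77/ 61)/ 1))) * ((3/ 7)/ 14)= 10.33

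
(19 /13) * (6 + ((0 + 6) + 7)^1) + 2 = 387 /13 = 29.77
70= 70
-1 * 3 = -3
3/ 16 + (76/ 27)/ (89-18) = 6967/ 30672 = 0.23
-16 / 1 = -16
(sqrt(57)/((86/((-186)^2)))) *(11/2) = 95139 *sqrt(57)/43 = 16704.27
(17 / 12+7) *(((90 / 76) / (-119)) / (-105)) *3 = 303 / 126616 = 0.00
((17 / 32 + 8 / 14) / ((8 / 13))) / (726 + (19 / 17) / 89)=4858243 / 1968434944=0.00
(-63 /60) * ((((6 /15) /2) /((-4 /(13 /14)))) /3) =0.02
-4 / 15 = -0.27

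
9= 9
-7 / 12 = -0.58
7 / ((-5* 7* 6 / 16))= -8 / 15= -0.53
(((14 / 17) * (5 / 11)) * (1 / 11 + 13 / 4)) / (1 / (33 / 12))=5145 / 1496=3.44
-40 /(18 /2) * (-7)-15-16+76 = 685 /9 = 76.11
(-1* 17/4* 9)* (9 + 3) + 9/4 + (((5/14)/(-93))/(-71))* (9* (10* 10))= -28145589/61628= -456.70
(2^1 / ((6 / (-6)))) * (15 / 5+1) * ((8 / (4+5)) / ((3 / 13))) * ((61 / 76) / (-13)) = 1.90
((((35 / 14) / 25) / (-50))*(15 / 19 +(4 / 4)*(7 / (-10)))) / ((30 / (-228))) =17 / 12500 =0.00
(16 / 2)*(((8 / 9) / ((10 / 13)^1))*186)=25792 / 15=1719.47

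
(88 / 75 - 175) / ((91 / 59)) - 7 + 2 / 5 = -814228 / 6825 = -119.30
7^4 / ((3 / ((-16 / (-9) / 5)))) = 38416 / 135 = 284.56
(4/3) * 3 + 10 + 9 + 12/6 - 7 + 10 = 28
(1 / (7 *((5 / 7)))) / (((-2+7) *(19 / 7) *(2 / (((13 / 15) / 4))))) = 91 / 57000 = 0.00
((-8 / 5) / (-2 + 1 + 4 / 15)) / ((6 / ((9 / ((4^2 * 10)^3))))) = 9 / 11264000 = 0.00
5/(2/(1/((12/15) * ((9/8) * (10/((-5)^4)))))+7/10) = 6250/911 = 6.86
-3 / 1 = -3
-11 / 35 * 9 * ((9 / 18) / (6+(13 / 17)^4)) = -8268579 / 37078090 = -0.22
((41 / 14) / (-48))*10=-205 / 336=-0.61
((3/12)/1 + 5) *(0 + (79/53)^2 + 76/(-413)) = 7092147/662924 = 10.70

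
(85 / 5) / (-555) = -17 / 555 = -0.03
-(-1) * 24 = 24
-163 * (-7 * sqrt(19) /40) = 1141 * sqrt(19) /40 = 124.34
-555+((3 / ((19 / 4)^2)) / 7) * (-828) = -1442229 / 2527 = -570.73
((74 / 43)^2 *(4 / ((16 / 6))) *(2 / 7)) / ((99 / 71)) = 388796 / 427119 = 0.91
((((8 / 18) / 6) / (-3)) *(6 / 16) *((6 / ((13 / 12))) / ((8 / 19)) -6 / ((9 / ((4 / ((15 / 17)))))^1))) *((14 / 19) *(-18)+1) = 1.15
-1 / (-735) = 1 / 735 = 0.00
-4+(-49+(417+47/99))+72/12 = 36677/99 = 370.47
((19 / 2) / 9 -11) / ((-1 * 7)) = 179 / 126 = 1.42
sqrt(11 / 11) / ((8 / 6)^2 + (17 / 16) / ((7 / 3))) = 1008 / 2251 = 0.45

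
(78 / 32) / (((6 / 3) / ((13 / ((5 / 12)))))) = 1521 / 40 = 38.02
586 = 586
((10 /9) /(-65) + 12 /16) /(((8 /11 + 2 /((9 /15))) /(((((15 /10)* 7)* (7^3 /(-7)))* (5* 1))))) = -6470695 /13936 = -464.32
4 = 4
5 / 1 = 5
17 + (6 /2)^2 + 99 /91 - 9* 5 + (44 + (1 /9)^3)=1730737 /66339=26.09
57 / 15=19 / 5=3.80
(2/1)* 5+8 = 18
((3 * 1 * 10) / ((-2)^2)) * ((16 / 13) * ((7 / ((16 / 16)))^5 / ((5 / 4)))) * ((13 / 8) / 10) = 100842 / 5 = 20168.40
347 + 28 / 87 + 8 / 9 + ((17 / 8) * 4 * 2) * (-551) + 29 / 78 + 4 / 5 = -9017.62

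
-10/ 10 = -1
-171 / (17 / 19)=-191.12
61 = 61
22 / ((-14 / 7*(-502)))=11 / 502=0.02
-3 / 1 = -3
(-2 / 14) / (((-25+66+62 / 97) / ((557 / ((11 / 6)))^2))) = -1083389508 / 3421033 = -316.68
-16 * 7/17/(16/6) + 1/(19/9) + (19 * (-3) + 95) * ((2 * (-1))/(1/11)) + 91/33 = -8902816/10659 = -835.24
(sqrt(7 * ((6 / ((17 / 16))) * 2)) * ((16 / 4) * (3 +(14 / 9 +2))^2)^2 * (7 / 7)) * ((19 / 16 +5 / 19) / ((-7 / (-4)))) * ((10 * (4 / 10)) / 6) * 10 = 54285777280 * sqrt(357) / 706401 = 1452007.51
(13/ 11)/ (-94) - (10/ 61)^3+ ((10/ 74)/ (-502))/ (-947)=-17522237553116/ 1032061251038653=-0.02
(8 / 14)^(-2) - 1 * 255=-251.94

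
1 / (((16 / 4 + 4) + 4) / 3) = 1 / 4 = 0.25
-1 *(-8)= 8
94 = 94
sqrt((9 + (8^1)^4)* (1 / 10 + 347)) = 1193.67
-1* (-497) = 497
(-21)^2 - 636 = -195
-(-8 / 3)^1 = 8 / 3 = 2.67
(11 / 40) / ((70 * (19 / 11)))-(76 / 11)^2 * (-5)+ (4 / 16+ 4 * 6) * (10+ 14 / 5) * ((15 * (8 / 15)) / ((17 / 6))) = 122028451137 / 109432400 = 1115.10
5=5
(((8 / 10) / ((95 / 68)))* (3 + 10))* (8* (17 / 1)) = 480896 / 475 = 1012.41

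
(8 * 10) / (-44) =-20 / 11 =-1.82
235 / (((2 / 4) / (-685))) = -321950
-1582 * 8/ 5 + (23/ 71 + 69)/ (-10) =-901037/ 355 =-2538.13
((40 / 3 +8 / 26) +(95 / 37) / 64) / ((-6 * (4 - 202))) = 0.01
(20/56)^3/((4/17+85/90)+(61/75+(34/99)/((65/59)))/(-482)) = 5492540625/141962299808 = 0.04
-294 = -294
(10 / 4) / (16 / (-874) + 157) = 2185 / 137202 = 0.02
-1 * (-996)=996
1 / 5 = 0.20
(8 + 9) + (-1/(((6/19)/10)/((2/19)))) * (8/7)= 277/21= 13.19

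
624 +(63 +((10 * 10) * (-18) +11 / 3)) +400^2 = 476672 / 3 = 158890.67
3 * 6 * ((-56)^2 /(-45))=-6272 /5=-1254.40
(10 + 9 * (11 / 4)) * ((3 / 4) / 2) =417 / 32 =13.03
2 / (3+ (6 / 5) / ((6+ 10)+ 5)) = 70 / 107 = 0.65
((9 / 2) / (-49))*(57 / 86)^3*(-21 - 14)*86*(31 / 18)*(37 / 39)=354027285 / 2692144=131.50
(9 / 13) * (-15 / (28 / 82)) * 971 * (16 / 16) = -5374485 / 182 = -29530.14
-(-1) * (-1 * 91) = -91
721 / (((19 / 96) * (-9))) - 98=-28658 / 57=-502.77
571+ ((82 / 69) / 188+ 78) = 4209455 / 6486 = 649.01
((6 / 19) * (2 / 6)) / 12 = 1 / 114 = 0.01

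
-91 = -91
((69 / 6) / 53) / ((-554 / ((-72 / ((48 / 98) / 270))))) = 456435 / 29362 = 15.55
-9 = -9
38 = 38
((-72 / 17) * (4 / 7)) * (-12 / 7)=3456 / 833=4.15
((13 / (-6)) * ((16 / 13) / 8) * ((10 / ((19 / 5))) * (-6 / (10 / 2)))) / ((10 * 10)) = 1 / 95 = 0.01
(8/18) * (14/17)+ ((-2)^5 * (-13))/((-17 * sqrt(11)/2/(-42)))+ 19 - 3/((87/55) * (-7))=609904/31059+ 34944 * sqrt(11)/187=639.40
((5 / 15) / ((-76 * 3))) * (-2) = 1 / 342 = 0.00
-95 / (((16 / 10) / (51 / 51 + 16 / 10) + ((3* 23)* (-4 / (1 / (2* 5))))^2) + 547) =-1235 / 99035919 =-0.00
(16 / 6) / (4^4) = 1 / 96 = 0.01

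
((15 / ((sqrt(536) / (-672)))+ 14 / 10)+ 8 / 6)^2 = 187191.52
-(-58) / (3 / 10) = 580 / 3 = 193.33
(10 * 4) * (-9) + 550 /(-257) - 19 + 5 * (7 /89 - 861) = -107177087 /22873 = -4685.75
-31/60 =-0.52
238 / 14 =17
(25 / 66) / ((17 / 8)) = 100 / 561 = 0.18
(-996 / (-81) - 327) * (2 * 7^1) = -118958 / 27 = -4405.85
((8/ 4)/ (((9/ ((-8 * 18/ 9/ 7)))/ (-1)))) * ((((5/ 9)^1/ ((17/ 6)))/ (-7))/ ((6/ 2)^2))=-320/ 202419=-0.00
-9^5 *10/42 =-14059.29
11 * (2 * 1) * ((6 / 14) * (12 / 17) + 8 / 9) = 28072 / 1071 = 26.21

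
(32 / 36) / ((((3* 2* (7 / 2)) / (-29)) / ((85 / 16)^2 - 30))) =1885 / 864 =2.18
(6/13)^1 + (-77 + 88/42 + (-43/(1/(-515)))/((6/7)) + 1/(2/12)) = 4689665/182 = 25767.39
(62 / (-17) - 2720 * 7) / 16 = -161871 / 136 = -1190.23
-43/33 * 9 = -11.73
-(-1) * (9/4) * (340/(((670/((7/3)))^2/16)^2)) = 653072/22670011125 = 0.00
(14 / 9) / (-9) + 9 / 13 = 547 / 1053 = 0.52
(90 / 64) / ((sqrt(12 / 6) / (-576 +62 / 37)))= -571.09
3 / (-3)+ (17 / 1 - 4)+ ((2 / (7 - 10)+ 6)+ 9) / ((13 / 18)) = 414 / 13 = 31.85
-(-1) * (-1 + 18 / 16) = 1 / 8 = 0.12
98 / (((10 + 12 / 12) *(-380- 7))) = -98 / 4257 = -0.02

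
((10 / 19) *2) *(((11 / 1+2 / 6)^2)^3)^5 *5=879766683331783025482666821915323358393244057600 / 3911931509798331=224893171347250148164044800000000.00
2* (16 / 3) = 32 / 3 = 10.67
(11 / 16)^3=1331 / 4096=0.32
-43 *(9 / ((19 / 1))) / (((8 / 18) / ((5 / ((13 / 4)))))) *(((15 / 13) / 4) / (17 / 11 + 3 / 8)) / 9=-638550 / 542659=-1.18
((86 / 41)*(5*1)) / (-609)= -430 / 24969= -0.02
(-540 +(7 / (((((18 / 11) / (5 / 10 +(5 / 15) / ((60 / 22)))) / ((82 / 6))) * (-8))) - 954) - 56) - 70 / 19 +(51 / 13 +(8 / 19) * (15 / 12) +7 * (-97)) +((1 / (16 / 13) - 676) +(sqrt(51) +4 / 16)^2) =-6858976451 / 2400840 +sqrt(51) / 2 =-2853.34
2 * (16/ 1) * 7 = 224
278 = 278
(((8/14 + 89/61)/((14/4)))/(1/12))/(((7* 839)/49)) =20808/358253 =0.06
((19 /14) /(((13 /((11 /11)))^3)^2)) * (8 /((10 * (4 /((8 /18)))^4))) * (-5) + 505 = 111948832756177 /221680856943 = 505.00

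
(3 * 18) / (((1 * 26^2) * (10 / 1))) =27 / 3380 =0.01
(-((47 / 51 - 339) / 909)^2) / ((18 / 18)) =-297286564 / 2149156881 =-0.14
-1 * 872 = -872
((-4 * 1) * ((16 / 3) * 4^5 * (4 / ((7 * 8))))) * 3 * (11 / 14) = -180224 / 49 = -3678.04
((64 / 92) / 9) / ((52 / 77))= 308 / 2691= 0.11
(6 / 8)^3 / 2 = 27 / 128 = 0.21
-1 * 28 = -28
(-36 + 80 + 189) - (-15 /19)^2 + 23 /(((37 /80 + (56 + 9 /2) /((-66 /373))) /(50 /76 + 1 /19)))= 298831384 /1286243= 232.33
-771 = -771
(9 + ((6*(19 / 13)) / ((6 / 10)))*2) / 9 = 497 / 117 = 4.25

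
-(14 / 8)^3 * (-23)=7889 / 64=123.27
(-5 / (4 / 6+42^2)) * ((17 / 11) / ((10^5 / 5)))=-51 / 232936000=-0.00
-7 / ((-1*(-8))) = -7 / 8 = -0.88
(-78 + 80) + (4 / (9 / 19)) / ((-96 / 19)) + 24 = 5255 / 216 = 24.33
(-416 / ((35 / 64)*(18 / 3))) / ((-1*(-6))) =-6656 / 315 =-21.13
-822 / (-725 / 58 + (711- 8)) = -1.19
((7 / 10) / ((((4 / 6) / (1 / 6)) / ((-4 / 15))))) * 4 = -14 / 75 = -0.19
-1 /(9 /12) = -4 /3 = -1.33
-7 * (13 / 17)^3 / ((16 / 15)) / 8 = -230685 / 628864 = -0.37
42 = 42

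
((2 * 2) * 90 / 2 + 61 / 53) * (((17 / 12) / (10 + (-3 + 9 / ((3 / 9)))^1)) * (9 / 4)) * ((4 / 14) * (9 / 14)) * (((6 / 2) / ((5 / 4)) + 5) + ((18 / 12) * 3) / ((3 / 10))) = 259227 / 3710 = 69.87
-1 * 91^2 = -8281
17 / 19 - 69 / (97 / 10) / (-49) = 93911 / 90307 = 1.04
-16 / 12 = -4 / 3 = -1.33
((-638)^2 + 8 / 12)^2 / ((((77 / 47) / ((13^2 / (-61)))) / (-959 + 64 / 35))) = 132265849499977548836 / 493185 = 268187089023343.27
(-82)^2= 6724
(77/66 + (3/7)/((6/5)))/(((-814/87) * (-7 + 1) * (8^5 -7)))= 232/280008267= 0.00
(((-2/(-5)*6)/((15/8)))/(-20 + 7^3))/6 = 16/24225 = 0.00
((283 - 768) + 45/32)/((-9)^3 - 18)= 15475/23904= 0.65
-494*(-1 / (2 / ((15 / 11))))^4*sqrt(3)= -12504375*sqrt(3) / 117128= -184.91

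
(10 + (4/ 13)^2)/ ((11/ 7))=11942/ 1859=6.42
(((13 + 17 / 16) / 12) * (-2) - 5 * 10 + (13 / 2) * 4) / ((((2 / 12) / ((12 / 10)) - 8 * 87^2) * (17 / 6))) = 22761 / 148230956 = 0.00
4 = 4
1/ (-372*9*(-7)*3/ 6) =1/ 11718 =0.00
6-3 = 3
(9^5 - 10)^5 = 717290310275166945319199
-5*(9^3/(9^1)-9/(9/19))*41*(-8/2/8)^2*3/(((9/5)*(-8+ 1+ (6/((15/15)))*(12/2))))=-31775/174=-182.61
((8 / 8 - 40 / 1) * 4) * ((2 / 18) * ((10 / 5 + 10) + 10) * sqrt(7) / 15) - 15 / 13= -1144 * sqrt(7) / 45 - 15 / 13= -68.41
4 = 4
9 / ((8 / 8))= 9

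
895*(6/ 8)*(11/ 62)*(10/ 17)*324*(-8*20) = -1913868000/ 527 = -3631628.08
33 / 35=0.94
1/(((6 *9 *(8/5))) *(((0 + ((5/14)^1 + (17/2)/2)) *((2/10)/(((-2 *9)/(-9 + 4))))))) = 35/774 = 0.05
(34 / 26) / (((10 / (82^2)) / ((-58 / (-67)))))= 3314932 / 4355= 761.18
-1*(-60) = 60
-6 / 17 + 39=657 / 17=38.65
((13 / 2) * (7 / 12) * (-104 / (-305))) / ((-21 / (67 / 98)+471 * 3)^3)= 355802629 / 726836873310213255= 0.00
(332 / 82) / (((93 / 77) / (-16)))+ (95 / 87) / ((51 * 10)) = -604922347 / 11278854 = -53.63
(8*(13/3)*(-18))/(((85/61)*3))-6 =-13198/85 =-155.27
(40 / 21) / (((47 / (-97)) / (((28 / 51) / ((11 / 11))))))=-15520 / 7191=-2.16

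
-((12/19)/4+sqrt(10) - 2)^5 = 3880926875/2476099 - 64757725 * sqrt(10)/130321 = -4.01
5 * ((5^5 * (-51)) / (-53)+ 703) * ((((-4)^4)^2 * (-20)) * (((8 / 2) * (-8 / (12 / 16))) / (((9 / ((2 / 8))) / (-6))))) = -82474277273600 / 477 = -172902048791.61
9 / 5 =1.80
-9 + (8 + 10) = 9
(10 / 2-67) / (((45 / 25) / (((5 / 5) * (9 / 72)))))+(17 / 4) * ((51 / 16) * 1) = 5323 / 576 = 9.24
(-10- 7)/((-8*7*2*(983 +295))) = 17/143136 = 0.00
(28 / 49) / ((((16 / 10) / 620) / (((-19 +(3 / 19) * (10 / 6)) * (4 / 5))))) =-441440 / 133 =-3319.10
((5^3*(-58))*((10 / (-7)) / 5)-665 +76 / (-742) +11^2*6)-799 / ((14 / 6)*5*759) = 1000690298 / 469315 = 2132.24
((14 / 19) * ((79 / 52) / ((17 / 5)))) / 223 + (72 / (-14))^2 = 2427224669 / 91764946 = 26.45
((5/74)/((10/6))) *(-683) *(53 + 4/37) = -4026285/2738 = -1470.52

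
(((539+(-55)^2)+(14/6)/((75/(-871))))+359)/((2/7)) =3068023/225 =13635.66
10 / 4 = 5 / 2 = 2.50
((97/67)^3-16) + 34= 6326407/300763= 21.03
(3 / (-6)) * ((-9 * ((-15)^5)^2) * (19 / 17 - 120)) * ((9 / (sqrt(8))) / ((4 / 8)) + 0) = -94398245595703125 * sqrt(2) / 68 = -1963224693906906.56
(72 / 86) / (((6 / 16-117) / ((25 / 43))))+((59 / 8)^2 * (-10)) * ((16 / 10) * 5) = -10008563395 / 2300156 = -4351.25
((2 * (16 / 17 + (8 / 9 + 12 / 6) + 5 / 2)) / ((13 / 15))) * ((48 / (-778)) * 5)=-29800 / 6613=-4.51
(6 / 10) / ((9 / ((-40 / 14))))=-4 / 21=-0.19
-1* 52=-52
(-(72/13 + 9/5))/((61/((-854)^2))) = -5703012/65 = -87738.65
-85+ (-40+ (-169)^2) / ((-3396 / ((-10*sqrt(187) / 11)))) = 19.41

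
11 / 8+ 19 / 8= 3.75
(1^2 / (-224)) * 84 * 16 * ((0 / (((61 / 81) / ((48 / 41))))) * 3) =0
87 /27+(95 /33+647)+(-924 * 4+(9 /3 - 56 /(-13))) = -3906806 /1287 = -3035.59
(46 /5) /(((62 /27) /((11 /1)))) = 6831 /155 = 44.07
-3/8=-0.38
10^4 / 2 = 5000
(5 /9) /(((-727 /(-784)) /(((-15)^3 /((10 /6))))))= -882000 /727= -1213.20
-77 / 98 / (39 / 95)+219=118529 / 546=217.09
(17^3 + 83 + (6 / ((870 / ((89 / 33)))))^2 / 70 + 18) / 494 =8036117058421 / 791751460500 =10.15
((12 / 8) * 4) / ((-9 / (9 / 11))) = -6 / 11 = -0.55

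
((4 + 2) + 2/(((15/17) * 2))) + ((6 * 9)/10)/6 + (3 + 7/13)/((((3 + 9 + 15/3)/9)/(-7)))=-33679/6630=-5.08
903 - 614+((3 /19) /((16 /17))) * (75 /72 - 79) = 275.92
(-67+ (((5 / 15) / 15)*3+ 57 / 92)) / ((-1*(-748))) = -91513 / 1032240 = -0.09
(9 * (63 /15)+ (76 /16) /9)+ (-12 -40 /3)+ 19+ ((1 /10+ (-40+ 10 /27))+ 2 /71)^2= 146293641061 /91872225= 1592.36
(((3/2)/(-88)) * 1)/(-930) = 1/54560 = 0.00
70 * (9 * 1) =630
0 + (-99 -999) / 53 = -1098 / 53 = -20.72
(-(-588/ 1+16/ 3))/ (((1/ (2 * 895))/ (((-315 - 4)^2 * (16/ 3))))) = 566048049991.11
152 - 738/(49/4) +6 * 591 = 178250/49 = 3637.76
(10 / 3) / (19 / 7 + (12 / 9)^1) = 14 / 17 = 0.82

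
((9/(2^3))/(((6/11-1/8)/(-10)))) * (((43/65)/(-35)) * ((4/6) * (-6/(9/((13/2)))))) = -1892/1295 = -1.46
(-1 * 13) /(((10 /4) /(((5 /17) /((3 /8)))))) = -208 /51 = -4.08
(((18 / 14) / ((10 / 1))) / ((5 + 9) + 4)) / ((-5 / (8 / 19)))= -2 / 3325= -0.00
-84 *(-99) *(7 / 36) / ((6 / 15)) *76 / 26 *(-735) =-112907025 / 13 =-8685155.77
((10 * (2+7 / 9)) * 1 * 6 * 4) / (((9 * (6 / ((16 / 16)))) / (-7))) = -7000 / 81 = -86.42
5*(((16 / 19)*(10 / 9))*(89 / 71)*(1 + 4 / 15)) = 7.43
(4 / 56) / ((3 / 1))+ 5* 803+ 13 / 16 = 4015.84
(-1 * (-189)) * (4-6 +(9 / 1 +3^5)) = 47250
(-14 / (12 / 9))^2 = 441 / 4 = 110.25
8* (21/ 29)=168/ 29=5.79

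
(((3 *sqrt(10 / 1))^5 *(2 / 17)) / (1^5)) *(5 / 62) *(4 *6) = 17497.54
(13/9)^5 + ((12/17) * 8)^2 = 651499261/17065161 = 38.18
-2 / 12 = -1 / 6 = -0.17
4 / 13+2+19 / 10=547 / 130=4.21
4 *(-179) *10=-7160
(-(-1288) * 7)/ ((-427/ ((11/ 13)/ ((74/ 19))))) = -134596/ 29341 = -4.59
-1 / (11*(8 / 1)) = -1 / 88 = -0.01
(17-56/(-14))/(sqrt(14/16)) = 6 * sqrt(14) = 22.45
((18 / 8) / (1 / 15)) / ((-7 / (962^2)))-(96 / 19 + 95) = -593454272 / 133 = -4462062.20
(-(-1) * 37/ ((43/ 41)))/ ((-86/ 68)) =-51578/ 1849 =-27.90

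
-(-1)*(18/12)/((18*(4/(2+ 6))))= 1/6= 0.17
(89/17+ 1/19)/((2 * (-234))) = -427/37791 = -0.01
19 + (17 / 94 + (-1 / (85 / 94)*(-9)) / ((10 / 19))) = 1521753 / 39950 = 38.09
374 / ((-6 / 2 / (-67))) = 25058 / 3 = 8352.67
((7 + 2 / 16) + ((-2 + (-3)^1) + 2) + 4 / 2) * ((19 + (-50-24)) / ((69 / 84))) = -18865 / 46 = -410.11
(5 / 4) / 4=5 / 16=0.31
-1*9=-9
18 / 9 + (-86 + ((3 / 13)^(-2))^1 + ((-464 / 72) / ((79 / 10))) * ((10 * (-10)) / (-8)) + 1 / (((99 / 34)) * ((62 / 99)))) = -1650226 / 22041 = -74.87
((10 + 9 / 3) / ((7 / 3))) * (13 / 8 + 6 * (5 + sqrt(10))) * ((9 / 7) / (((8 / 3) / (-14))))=-266409 / 224 - 3159 * sqrt(10) / 14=-1902.87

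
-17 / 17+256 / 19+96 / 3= 845 / 19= 44.47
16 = 16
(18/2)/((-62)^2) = 9/3844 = 0.00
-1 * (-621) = 621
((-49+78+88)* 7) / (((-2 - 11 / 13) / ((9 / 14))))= -13689 / 74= -184.99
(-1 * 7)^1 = -7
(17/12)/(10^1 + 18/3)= 17/192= 0.09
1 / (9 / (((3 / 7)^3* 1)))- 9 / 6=-1023 / 686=-1.49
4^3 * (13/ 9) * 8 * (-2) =-13312/ 9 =-1479.11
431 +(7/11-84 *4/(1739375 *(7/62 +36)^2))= 3763738450285916/8719697339375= 431.64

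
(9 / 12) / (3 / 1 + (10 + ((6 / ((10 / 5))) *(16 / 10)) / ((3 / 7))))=15 / 484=0.03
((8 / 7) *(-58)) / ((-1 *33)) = 464 / 231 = 2.01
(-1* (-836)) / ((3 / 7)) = 5852 / 3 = 1950.67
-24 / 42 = -4 / 7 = -0.57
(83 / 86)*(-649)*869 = -46810423 / 86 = -544307.24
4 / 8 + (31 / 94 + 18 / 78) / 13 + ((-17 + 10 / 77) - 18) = -20994777 / 611611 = -34.33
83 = 83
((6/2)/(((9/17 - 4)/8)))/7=-408/413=-0.99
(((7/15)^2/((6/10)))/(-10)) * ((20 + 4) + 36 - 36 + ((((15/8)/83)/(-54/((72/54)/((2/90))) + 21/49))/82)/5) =-352167949/404276400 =-0.87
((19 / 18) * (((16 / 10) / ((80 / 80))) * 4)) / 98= 152 / 2205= 0.07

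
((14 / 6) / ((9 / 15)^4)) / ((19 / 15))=21875 / 1539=14.21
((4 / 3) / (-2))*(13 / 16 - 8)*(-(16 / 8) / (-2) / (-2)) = -115 / 48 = -2.40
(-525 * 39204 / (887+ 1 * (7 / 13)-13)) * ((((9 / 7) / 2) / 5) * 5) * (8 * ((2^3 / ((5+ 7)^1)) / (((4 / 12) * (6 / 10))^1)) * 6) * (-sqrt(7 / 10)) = 2752120800 * sqrt(70) / 11369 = 2025322.77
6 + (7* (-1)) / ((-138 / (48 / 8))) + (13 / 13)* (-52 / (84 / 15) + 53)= 8053 / 161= 50.02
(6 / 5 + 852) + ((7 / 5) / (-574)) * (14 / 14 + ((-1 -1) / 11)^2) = 42327127 / 49610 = 853.20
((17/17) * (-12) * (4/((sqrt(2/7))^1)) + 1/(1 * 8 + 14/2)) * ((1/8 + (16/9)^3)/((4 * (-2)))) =-33497/699840 + 33497 * sqrt(14)/1944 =64.42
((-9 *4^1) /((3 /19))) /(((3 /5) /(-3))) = 1140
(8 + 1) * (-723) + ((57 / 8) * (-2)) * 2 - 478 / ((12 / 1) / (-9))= -6177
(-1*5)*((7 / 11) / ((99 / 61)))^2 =-911645 / 1185921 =-0.77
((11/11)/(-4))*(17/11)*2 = -17/22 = -0.77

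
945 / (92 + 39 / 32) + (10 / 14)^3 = 10745195 / 1023169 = 10.50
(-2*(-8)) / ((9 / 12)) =21.33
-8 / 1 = -8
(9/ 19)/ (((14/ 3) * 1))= 27/ 266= 0.10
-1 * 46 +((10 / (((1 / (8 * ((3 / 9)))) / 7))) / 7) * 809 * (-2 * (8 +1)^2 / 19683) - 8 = -231.56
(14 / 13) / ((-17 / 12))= -168 / 221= -0.76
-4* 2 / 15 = -8 / 15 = -0.53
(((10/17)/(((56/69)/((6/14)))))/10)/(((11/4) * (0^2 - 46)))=-9/36652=-0.00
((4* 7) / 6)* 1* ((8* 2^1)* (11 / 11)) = 224 / 3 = 74.67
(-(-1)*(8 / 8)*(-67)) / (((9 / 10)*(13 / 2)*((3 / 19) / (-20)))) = 509200 / 351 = 1450.71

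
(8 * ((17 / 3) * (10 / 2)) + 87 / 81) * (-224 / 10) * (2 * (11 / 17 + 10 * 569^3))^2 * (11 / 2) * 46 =-75950731359469104387882336704 / 4335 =-17520353254779493515082430.00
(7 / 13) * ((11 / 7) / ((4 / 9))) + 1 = 151 / 52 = 2.90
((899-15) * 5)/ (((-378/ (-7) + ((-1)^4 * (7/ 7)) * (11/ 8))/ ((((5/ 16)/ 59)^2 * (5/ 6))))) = 138125/ 74019984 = 0.00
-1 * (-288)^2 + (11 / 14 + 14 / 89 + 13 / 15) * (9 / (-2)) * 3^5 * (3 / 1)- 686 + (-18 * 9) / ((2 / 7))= -1123065521 / 12460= -90133.67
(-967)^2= 935089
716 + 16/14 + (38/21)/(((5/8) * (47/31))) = 506932/705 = 719.05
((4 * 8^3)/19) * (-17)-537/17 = -602075/323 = -1864.01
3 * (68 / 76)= 51 / 19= 2.68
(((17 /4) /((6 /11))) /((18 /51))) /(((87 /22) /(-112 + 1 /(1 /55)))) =-664411 /2088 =-318.20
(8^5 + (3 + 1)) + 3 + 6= 32781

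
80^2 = 6400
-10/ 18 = -5/ 9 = -0.56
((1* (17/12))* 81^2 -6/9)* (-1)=-111529/12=-9294.08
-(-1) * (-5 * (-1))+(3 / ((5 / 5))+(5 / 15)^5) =1945 / 243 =8.00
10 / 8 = 5 / 4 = 1.25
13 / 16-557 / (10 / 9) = -40039 / 80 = -500.49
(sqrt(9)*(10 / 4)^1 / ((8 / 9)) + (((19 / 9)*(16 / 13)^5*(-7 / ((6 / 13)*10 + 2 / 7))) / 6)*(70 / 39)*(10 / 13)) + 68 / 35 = 411146024983171 / 48824524541520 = 8.42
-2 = -2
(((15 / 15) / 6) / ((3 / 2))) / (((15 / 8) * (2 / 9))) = 4 / 15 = 0.27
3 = 3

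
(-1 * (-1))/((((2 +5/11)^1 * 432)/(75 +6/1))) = 11/144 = 0.08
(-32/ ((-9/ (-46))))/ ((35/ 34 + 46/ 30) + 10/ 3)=-250240/ 9021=-27.74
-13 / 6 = -2.17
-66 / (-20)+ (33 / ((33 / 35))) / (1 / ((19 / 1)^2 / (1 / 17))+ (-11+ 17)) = 9.13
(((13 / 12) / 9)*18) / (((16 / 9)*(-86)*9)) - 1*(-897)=7405619 / 8256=897.00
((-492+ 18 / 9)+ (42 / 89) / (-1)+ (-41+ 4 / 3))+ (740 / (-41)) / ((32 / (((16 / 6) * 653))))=-16555072 / 10947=-1512.29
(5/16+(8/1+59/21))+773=263465/336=784.12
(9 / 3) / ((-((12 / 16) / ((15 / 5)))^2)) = -48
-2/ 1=-2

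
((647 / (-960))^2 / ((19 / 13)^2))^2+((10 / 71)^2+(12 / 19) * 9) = 3207954995008113470881 / 557976660643676160000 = 5.75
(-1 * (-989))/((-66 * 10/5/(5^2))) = -24725/132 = -187.31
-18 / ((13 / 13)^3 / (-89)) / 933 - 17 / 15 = 2723 / 4665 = 0.58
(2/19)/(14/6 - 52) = -6/2831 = -0.00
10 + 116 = 126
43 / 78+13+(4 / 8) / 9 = 1592 / 117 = 13.61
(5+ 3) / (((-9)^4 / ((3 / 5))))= 8 / 10935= 0.00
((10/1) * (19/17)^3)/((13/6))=411540/63869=6.44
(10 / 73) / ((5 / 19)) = 0.52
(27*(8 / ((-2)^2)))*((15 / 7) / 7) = 810 / 49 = 16.53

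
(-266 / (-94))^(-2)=0.12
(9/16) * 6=27/8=3.38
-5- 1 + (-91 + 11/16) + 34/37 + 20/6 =-163499/1776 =-92.06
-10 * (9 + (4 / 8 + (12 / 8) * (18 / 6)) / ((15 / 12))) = -130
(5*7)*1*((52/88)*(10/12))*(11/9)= 2275/108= 21.06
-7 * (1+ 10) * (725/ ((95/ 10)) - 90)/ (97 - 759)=-10010/ 6289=-1.59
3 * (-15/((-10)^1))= 9/2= 4.50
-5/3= -1.67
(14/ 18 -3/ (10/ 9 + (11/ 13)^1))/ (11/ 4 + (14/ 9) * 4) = -0.08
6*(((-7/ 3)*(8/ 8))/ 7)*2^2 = -8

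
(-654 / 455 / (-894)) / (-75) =-109 / 5084625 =-0.00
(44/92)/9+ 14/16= 1537/1656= 0.93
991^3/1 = 973242271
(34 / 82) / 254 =17 / 10414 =0.00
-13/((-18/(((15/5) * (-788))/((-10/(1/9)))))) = 2561/135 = 18.97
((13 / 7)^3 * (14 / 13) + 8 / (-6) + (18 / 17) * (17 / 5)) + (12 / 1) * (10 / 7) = 19336 / 735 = 26.31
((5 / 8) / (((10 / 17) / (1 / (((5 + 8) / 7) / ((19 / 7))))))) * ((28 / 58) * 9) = 20349 / 3016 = 6.75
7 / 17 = 0.41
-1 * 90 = -90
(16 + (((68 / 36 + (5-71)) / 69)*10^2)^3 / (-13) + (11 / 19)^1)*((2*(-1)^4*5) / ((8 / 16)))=73017626202695900 / 59152316067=1234400.12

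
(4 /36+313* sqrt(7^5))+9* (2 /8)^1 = 85 /36+15337* sqrt(7) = 40580.25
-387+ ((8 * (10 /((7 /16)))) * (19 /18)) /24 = -71623 /189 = -378.96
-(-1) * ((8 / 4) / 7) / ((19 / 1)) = 2 / 133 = 0.02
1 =1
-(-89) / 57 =89 / 57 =1.56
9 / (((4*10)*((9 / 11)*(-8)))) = -11 / 320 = -0.03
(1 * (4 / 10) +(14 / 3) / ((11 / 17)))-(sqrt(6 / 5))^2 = 1058 / 165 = 6.41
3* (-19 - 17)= -108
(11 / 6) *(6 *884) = 9724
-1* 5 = -5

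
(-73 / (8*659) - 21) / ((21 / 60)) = -553925 / 9226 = -60.04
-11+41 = 30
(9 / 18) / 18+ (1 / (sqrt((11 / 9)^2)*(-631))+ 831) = 207653573 / 249876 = 831.03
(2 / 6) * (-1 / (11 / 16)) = -0.48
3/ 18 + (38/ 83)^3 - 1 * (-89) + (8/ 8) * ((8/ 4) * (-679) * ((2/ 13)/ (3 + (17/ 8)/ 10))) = 277704784297/ 11462042202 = 24.23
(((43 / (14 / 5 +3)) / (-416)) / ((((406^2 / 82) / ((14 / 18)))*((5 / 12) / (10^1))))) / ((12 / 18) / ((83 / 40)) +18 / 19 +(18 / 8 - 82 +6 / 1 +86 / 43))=13901255 / 5920419945622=0.00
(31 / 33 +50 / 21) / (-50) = -0.07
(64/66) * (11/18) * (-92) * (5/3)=-7360/81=-90.86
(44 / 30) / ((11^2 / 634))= 1268 / 165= 7.68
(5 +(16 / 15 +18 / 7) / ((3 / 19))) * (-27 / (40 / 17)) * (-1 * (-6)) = -1351449 / 700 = -1930.64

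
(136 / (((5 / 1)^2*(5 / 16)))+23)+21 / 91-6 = 56288 / 1625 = 34.64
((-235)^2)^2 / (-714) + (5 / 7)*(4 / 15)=-1016600163 / 238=-4271429.26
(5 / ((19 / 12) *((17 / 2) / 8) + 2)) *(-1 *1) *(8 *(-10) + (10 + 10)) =57600 / 707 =81.47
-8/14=-4/7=-0.57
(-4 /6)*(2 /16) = -0.08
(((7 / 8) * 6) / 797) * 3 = 63 / 3188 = 0.02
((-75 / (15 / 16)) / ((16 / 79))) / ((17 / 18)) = -7110 / 17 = -418.24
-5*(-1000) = 5000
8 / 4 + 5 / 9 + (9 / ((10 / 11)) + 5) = 1571 / 90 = 17.46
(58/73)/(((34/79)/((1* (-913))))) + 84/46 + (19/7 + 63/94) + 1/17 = -31556564203/18781294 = -1680.21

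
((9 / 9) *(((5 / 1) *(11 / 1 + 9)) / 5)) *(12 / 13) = 240 / 13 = 18.46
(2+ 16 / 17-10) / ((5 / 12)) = -288 / 17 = -16.94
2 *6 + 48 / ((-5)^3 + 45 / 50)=14412 / 1241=11.61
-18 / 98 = -9 / 49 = -0.18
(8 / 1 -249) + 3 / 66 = -5301 / 22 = -240.95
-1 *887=-887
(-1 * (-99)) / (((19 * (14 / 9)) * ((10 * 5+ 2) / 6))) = 2673 / 6916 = 0.39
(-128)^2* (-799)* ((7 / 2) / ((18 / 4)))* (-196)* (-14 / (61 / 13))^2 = 594926899560448 / 33489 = 17764845159.92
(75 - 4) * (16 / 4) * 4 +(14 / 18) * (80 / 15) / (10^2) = 766828 / 675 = 1136.04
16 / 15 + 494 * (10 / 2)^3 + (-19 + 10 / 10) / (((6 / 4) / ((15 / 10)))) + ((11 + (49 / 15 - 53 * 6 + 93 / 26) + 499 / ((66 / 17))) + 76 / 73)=642650746 / 10439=61562.48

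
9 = 9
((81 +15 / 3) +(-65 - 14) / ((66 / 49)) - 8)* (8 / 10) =2554 / 165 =15.48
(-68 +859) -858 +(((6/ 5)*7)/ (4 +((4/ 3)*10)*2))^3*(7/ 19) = -15486840671/ 231173000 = -66.99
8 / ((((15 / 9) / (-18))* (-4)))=108 / 5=21.60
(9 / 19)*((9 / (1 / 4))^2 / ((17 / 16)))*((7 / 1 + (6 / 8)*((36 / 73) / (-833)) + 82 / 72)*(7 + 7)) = 184716961920 / 2805901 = 65831.60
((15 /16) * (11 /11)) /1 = 15 /16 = 0.94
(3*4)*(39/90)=26/5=5.20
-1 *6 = -6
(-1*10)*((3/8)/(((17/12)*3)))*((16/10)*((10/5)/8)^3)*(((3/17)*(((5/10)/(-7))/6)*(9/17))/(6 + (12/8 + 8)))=27/17057936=0.00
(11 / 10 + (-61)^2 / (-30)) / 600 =-461 / 2250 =-0.20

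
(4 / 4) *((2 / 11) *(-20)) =-40 / 11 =-3.64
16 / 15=1.07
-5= -5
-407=-407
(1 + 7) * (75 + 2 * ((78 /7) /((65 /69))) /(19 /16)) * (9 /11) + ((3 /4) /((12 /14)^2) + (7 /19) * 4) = 219028963 /351120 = 623.80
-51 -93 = -144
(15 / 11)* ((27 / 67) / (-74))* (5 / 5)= -405 / 54538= -0.01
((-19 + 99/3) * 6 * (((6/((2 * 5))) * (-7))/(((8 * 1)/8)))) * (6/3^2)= -235.20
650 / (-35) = -130 / 7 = -18.57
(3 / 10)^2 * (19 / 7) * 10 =171 / 70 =2.44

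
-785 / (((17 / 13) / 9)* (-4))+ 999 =159777 / 68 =2349.66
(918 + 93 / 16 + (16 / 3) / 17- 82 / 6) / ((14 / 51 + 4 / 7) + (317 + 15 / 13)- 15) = 67607085 / 22573808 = 2.99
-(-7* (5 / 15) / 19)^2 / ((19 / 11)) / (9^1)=-0.00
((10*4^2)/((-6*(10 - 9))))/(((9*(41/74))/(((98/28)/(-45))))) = 4144/9963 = 0.42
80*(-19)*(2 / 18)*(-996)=504640 / 3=168213.33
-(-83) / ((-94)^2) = 83 / 8836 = 0.01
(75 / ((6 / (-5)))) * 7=-875 / 2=-437.50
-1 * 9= -9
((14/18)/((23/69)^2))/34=7/34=0.21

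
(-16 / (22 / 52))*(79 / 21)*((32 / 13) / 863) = -80896 / 199353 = -0.41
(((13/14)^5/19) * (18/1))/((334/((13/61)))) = 43441281/104097448672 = 0.00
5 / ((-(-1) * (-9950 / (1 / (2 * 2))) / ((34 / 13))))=-17 / 51740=-0.00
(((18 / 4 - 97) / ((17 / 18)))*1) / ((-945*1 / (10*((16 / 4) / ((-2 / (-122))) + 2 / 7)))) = 210900 / 833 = 253.18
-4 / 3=-1.33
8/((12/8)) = 16/3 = 5.33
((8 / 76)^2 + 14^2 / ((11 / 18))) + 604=3672136 / 3971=924.74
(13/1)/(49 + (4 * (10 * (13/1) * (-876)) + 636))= -13/454835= -0.00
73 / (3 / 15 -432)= -365 / 2159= -0.17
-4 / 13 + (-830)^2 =8955696 / 13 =688899.69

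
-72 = -72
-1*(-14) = 14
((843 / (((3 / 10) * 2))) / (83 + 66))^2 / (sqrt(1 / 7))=1974025 * sqrt(7) / 22201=235.25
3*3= 9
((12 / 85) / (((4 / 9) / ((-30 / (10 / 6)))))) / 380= -243 / 16150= -0.02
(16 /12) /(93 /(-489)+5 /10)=1304 /303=4.30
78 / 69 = 26 / 23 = 1.13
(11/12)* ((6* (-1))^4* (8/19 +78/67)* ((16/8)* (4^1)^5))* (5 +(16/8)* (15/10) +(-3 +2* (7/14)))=29459054592/1273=23141441.16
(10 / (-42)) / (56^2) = -5 / 65856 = -0.00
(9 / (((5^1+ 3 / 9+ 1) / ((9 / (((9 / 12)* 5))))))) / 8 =81 / 190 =0.43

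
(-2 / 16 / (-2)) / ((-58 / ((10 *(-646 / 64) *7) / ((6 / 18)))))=33915 / 14848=2.28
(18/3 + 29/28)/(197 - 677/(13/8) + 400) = 2561/65660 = 0.04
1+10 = 11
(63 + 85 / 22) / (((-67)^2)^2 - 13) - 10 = -4433242289 / 443324376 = -10.00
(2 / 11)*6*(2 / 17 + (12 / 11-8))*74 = -1127760 / 2057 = -548.25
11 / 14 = 0.79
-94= -94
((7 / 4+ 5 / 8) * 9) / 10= 171 / 80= 2.14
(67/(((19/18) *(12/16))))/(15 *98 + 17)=1608/28253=0.06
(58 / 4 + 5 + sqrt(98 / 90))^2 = 91 * sqrt(5) / 5 + 68641 / 180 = 422.04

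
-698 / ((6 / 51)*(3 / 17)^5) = -8424011581 / 243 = -34666714.33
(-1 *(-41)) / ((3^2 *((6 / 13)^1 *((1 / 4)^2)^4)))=17465344 / 27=646864.59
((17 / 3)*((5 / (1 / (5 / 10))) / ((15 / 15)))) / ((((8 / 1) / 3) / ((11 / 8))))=935 / 128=7.30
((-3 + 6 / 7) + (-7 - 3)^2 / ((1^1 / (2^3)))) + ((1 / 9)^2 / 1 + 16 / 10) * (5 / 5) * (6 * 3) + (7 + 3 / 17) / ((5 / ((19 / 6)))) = 4452278 / 5355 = 831.42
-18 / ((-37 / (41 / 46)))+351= 299070 / 851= 351.43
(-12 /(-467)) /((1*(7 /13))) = 156 /3269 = 0.05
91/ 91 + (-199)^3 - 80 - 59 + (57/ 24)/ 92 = -5800222413/ 736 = -7880736.97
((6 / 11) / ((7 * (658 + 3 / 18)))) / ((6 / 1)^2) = 1 / 304073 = 0.00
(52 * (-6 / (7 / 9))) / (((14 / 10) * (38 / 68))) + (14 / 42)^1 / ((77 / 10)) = -512.70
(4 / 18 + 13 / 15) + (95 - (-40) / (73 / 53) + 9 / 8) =3317981 / 26280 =126.25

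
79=79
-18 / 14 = -9 / 7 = -1.29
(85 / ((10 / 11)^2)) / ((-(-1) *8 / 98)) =1259.91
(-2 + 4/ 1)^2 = 4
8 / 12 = 2 / 3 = 0.67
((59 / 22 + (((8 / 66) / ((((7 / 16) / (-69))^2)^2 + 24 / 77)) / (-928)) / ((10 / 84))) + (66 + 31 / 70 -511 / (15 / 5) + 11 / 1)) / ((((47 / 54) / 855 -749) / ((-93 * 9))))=-277540752779466640203307410 / 2753070688605793340950319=-100.81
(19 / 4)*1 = 19 / 4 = 4.75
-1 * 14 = -14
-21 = -21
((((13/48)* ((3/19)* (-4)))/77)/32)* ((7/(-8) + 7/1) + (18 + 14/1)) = -3965/1498112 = -0.00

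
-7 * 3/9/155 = -7/465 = -0.02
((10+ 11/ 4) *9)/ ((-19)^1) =-459/ 76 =-6.04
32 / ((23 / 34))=1088 / 23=47.30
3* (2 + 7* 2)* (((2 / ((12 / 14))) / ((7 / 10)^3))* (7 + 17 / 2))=248000 / 49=5061.22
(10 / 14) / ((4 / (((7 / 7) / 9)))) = 5 / 252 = 0.02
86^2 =7396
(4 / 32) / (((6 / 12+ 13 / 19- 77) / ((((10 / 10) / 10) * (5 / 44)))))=-19 / 1014112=-0.00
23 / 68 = 0.34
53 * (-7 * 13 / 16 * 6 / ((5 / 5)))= -14469 / 8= -1808.62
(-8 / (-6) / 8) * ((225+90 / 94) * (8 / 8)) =1770 / 47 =37.66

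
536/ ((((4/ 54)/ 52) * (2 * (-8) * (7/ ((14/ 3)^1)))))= -15678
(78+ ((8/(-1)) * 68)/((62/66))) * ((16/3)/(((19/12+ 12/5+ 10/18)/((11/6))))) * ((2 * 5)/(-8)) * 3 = 102524400/25327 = 4048.03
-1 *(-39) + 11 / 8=40.38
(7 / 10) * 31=217 / 10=21.70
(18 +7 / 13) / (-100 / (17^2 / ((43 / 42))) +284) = 1462629 / 22378798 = 0.07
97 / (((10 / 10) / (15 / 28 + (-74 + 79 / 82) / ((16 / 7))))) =-27988477 / 9184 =-3047.53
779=779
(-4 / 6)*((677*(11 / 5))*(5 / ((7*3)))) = -14894 / 63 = -236.41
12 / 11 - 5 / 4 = -7 / 44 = -0.16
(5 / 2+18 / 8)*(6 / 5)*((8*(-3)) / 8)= -171 / 10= -17.10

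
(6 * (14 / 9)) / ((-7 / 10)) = -40 / 3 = -13.33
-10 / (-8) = 5 / 4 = 1.25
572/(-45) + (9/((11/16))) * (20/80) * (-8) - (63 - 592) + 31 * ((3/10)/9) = 486229/990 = 491.14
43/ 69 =0.62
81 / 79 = 1.03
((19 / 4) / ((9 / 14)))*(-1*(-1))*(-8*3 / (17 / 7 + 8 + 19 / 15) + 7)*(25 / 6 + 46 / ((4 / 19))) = 67477018 / 8289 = 8140.55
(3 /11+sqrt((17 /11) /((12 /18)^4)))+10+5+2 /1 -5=9 * sqrt(187) /44+135 /11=15.07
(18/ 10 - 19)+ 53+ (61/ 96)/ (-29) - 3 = 456271/ 13920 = 32.78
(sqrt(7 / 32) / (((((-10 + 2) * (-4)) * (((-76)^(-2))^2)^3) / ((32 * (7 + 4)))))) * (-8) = -408465887205150515265536 * sqrt(14) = -1528339404106322977392248.00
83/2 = 41.50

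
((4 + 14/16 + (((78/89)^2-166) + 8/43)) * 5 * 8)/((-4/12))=6546561405/340603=19220.50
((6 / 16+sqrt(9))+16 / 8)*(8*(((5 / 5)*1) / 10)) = 43 / 10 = 4.30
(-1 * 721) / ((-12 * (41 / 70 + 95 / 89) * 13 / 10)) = 11229575 / 401661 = 27.96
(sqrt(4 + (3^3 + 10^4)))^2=10031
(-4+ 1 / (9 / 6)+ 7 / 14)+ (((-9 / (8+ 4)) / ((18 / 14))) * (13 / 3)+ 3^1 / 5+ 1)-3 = -1217 / 180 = -6.76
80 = 80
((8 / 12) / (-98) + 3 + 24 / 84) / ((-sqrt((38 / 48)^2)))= -3856 / 931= -4.14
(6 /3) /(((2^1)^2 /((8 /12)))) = 1 /3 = 0.33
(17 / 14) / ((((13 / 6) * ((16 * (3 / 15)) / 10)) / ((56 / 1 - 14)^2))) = 80325 / 26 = 3089.42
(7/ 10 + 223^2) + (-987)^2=1023898.70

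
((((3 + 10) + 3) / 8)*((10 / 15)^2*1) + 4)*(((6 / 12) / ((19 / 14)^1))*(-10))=-3080 / 171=-18.01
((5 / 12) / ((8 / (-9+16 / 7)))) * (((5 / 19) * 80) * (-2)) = 14.72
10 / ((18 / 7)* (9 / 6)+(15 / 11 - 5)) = 770 / 17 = 45.29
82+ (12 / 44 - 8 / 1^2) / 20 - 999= -40365 / 44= -917.39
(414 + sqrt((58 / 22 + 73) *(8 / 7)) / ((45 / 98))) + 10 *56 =224 *sqrt(2002) / 495 + 974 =994.25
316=316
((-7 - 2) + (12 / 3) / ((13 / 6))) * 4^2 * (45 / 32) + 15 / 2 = -1995 / 13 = -153.46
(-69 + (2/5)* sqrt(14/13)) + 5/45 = -620/9 + 2* sqrt(182)/65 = -68.47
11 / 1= 11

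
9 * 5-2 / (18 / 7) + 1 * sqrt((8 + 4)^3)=85.79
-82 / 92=-0.89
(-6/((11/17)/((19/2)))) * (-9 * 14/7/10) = 158.56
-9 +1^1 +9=1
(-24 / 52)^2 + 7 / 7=205 / 169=1.21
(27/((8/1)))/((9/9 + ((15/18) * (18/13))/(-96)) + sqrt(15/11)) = -2115828/245903 + 194688 * sqrt(165)/245903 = 1.57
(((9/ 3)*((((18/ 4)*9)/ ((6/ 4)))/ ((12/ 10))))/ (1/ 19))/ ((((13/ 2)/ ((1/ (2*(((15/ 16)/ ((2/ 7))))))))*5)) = 2736/ 455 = 6.01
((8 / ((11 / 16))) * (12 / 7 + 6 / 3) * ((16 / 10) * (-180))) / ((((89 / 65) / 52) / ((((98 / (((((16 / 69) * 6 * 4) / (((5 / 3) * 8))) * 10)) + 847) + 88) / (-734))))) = 1552548541440 / 2515051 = 617303.01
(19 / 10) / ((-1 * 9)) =-19 / 90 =-0.21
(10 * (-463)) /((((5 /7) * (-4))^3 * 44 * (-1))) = -158809 /35200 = -4.51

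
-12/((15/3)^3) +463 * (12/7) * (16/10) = 1111116/875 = 1269.85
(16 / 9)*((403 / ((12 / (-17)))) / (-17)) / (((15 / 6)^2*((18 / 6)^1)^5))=6448 / 164025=0.04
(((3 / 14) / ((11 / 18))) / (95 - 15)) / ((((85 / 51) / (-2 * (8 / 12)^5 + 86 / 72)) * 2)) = 181 / 147840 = 0.00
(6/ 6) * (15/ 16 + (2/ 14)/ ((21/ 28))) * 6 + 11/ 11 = 7.77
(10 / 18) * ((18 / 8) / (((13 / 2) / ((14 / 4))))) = 35 / 52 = 0.67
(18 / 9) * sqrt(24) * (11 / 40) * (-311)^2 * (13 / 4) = 13831103 * sqrt(6) / 40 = 846978.62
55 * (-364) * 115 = -2302300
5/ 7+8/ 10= 53/ 35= 1.51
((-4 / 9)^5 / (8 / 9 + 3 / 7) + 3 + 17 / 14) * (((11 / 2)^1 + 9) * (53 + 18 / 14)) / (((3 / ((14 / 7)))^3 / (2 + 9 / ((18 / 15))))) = 6706203753700 / 720456849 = 9308.27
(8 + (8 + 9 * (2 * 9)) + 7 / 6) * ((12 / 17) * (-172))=-369800 / 17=-21752.94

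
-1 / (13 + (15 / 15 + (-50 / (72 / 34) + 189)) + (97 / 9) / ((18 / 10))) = -162 / 30031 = -0.01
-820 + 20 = -800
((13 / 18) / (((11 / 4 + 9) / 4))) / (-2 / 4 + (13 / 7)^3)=71344 / 1713573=0.04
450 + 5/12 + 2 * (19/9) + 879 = 48011/36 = 1333.64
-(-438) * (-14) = -6132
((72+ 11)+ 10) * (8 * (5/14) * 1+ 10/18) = 317.38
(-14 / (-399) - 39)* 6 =-4442 / 19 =-233.79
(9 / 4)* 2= 9 / 2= 4.50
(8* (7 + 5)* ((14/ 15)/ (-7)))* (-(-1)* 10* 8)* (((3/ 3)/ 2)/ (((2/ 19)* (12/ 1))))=-1216/ 3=-405.33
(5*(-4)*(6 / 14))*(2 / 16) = -1.07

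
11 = 11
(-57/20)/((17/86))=-2451/170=-14.42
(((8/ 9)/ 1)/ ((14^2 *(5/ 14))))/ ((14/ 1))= 2/ 2205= 0.00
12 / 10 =6 / 5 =1.20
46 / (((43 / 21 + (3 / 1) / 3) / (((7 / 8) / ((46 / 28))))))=1029 / 128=8.04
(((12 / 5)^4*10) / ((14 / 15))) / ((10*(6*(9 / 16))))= 10.53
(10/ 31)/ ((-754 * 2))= -5/ 23374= -0.00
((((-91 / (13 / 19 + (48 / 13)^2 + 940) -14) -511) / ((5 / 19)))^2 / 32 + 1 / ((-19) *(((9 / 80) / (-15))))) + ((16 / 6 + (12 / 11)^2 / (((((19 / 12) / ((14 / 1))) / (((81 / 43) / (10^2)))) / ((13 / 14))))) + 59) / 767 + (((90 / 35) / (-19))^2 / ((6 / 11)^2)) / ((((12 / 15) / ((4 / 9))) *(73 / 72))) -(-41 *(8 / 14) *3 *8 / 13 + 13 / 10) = 124470.05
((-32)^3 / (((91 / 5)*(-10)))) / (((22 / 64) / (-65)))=-2621440 / 77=-34044.68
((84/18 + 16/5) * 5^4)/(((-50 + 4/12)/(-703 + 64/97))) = 1004873250/14453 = 69526.97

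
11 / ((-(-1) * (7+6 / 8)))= 44 / 31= 1.42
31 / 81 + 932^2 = 70358575 / 81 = 868624.38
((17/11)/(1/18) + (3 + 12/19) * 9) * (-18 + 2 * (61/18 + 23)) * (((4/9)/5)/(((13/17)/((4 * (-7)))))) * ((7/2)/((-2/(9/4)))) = 73264849/2717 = 26965.35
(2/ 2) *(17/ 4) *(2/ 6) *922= 7837/ 6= 1306.17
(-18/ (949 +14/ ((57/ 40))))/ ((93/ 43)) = -0.01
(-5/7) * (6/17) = -30/119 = -0.25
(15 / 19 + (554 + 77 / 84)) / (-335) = -126701 / 76380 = -1.66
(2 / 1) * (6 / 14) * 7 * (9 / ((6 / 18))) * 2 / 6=54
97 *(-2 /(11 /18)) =-3492 /11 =-317.45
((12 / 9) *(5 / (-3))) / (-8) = 5 / 18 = 0.28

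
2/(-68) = -1/34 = -0.03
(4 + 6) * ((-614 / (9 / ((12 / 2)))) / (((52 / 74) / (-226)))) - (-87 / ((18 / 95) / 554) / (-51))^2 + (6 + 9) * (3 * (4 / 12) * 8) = -7170211916845 / 304317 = -23561654.19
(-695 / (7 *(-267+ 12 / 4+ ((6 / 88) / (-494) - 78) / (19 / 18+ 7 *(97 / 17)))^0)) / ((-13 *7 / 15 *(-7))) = -10425 / 4459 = -2.34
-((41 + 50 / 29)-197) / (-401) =-4474 / 11629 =-0.38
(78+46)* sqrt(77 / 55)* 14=1736* sqrt(35) / 5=2054.06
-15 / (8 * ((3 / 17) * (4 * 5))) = -17 / 32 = -0.53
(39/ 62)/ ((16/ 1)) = 39/ 992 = 0.04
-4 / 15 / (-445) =4 / 6675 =0.00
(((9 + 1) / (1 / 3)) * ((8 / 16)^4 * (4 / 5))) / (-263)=-3 / 526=-0.01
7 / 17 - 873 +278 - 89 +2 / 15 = -174281 / 255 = -683.45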